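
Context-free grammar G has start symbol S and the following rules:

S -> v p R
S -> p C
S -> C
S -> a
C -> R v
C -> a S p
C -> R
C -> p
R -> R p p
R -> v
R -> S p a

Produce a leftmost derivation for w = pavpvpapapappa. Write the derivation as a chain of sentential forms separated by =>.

S => pC => pR => pSpa => pCpa => paSppa => pavpRppa => pavpSpappa => pavpvpRpappa => pavpvpSpapappa => pavpvpapapappa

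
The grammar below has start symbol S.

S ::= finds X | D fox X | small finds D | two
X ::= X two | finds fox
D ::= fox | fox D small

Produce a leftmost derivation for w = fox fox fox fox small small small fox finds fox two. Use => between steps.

S => D fox X   [S ::= D fox X]
D fox X => fox D small fox X   [D ::= fox D small]
fox D small fox X => fox fox D small small fox X   [D ::= fox D small]
fox fox D small small fox X => fox fox fox D small small small fox X   [D ::= fox D small]
fox fox fox D small small small fox X => fox fox fox fox small small small fox X   [D ::= fox]
fox fox fox fox small small small fox X => fox fox fox fox small small small fox X two   [X ::= X two]
fox fox fox fox small small small fox X two => fox fox fox fox small small small fox finds fox two   [X ::= finds fox]

S => D fox X => fox D small fox X => fox fox D small small fox X => fox fox fox D small small small fox X => fox fox fox fox small small small fox X => fox fox fox fox small small small fox X two => fox fox fox fox small small small fox finds fox two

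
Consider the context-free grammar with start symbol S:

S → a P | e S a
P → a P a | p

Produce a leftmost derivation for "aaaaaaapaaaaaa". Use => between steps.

S => aP   [S → a P]
aP => aaPa   [P → a P a]
aaPa => aaaPaa   [P → a P a]
aaaPaa => aaaaPaaa   [P → a P a]
aaaaPaaa => aaaaaPaaaa   [P → a P a]
aaaaaPaaaa => aaaaaaPaaaaa   [P → a P a]
aaaaaaPaaaaa => aaaaaaaPaaaaaa   [P → a P a]
aaaaaaaPaaaaaa => aaaaaaapaaaaaa   [P → p]

S => aP => aaPa => aaaPaa => aaaaPaaa => aaaaaPaaaa => aaaaaaPaaaaa => aaaaaaaPaaaaaa => aaaaaaapaaaaaa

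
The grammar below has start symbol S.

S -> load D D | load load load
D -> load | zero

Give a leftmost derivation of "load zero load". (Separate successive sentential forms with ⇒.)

S ⇒ load D D   [S -> load D D]
load D D ⇒ load zero D   [D -> zero]
load zero D ⇒ load zero load   [D -> load]

S ⇒ load D D ⇒ load zero D ⇒ load zero load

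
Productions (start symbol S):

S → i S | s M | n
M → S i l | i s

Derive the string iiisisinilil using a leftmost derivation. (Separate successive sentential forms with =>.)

S => iS => iiS => iiiS => iiisM => iiisSil => iiisiSil => iiisisMil => iiisisSilil => iiisisiSilil => iiisisinilil

S => iS   [S → i S]
iS => iiS   [S → i S]
iiS => iiiS   [S → i S]
iiiS => iiisM   [S → s M]
iiisM => iiisSil   [M → S i l]
iiisSil => iiisiSil   [S → i S]
iiisiSil => iiisisMil   [S → s M]
iiisisMil => iiisisSilil   [M → S i l]
iiisisSilil => iiisisiSilil   [S → i S]
iiisisiSilil => iiisisinilil   [S → n]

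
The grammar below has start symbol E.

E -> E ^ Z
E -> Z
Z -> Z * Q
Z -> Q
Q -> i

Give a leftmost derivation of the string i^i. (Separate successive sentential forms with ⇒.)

E ⇒ E^Z ⇒ Z^Z ⇒ Q^Z ⇒ i^Z ⇒ i^Q ⇒ i^i

E ⇒ E^Z   [E -> E ^ Z]
E^Z ⇒ Z^Z   [E -> Z]
Z^Z ⇒ Q^Z   [Z -> Q]
Q^Z ⇒ i^Z   [Q -> i]
i^Z ⇒ i^Q   [Z -> Q]
i^Q ⇒ i^i   [Q -> i]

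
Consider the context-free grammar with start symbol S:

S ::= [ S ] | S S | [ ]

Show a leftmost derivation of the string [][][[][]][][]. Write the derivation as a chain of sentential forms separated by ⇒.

S ⇒ SS ⇒ []S ⇒ []SS ⇒ []SSS ⇒ [][]SS ⇒ [][]SSS ⇒ [][][S]SS ⇒ [][][SS]SS ⇒ [][][[]S]SS ⇒ [][][[][]]SS ⇒ [][][[][]][]S ⇒ [][][[][]][][]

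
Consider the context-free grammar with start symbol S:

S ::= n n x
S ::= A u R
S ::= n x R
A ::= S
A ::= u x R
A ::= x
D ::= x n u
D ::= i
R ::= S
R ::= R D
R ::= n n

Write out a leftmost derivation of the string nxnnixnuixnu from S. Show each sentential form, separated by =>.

S => nxR => nxRD => nxRDD => nxRDDD => nxRDDDD => nxnnDDDD => nxnniDDD => nxnnixnuDD => nxnnixnuiD => nxnnixnuixnu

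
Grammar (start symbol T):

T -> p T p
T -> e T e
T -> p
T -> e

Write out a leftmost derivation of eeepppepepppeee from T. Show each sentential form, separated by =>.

T => eTe => eeTee => eeeTeee => eeepTpeee => eeeppTppeee => eeepppTpppeee => eeepppeTepppeee => eeepppepepppeee

T => eTe   [T -> e T e]
eTe => eeTee   [T -> e T e]
eeTee => eeeTeee   [T -> e T e]
eeeTeee => eeepTpeee   [T -> p T p]
eeepTpeee => eeeppTppeee   [T -> p T p]
eeeppTppeee => eeepppTpppeee   [T -> p T p]
eeepppTpppeee => eeepppeTepppeee   [T -> e T e]
eeepppeTepppeee => eeepppepepppeee   [T -> p]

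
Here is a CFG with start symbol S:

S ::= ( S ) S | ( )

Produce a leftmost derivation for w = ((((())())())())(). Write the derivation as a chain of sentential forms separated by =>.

S=>(S)S=>((S)S)S=>(((S)S)S)S=>((((S)S)S)S)S=>((((())S)S)S)S=>((((())())S)S)S=>((((())())())S)S=>((((())())())())S=>((((())())())())()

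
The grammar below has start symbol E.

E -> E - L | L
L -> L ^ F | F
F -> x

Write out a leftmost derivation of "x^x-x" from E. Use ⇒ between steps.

E ⇒ E-L   [E -> E - L]
E-L ⇒ L-L   [E -> L]
L-L ⇒ L^F-L   [L -> L ^ F]
L^F-L ⇒ F^F-L   [L -> F]
F^F-L ⇒ x^F-L   [F -> x]
x^F-L ⇒ x^x-L   [F -> x]
x^x-L ⇒ x^x-F   [L -> F]
x^x-F ⇒ x^x-x   [F -> x]

E ⇒ E-L ⇒ L-L ⇒ L^F-L ⇒ F^F-L ⇒ x^F-L ⇒ x^x-L ⇒ x^x-F ⇒ x^x-x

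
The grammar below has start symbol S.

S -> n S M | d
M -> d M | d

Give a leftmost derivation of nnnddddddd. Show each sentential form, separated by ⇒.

S ⇒ nSM ⇒ nnSMM ⇒ nnnSMMM ⇒ nnndMMM ⇒ nnnddMMM ⇒ nnndddMMM ⇒ nnnddddMM ⇒ nnndddddM ⇒ nnnddddddM ⇒ nnnddddddd

S ⇒ nSM   [S -> n S M]
nSM ⇒ nnSMM   [S -> n S M]
nnSMM ⇒ nnnSMMM   [S -> n S M]
nnnSMMM ⇒ nnndMMM   [S -> d]
nnndMMM ⇒ nnnddMMM   [M -> d M]
nnnddMMM ⇒ nnndddMMM   [M -> d M]
nnndddMMM ⇒ nnnddddMM   [M -> d]
nnnddddMM ⇒ nnndddddM   [M -> d]
nnndddddM ⇒ nnnddddddM   [M -> d M]
nnnddddddM ⇒ nnnddddddd   [M -> d]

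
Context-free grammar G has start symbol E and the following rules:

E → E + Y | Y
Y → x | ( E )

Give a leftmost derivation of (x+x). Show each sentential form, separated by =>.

E=>Y=>(E)=>(E+Y)=>(Y+Y)=>(x+Y)=>(x+x)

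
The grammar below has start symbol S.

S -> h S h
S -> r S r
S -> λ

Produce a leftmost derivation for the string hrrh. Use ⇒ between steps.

S ⇒ hSh   [S -> h S h]
hSh ⇒ hrSrh   [S -> r S r]
hrSrh ⇒ hrrh   [S -> λ]

S ⇒ hSh ⇒ hrSrh ⇒ hrrh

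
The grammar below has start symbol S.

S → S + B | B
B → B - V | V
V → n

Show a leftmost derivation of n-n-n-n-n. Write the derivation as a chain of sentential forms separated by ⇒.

S ⇒ B ⇒ B-V ⇒ B-V-V ⇒ B-V-V-V ⇒ B-V-V-V-V ⇒ V-V-V-V-V ⇒ n-V-V-V-V ⇒ n-n-V-V-V ⇒ n-n-n-V-V ⇒ n-n-n-n-V ⇒ n-n-n-n-n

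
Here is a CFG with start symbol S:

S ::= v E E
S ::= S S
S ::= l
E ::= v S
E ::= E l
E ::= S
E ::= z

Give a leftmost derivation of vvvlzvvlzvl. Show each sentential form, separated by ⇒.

S ⇒ vEE   [S ::= v E E]
vEE ⇒ vvSE   [E ::= v S]
vvSE ⇒ vvSSE   [S ::= S S]
vvSSE ⇒ vvvEESE   [S ::= v E E]
vvvEESE ⇒ vvvSESE   [E ::= S]
vvvSESE ⇒ vvvlESE   [S ::= l]
vvvlESE ⇒ vvvlzSE   [E ::= z]
vvvlzSE ⇒ vvvlzvEEE   [S ::= v E E]
vvvlzvEEE ⇒ vvvlzvvSEE   [E ::= v S]
vvvlzvvSEE ⇒ vvvlzvvlEE   [S ::= l]
vvvlzvvlEE ⇒ vvvlzvvlzE   [E ::= z]
vvvlzvvlzE ⇒ vvvlzvvlzvS   [E ::= v S]
vvvlzvvlzvS ⇒ vvvlzvvlzvl   [S ::= l]

S ⇒ vEE ⇒ vvSE ⇒ vvSSE ⇒ vvvEESE ⇒ vvvSESE ⇒ vvvlESE ⇒ vvvlzSE ⇒ vvvlzvEEE ⇒ vvvlzvvSEE ⇒ vvvlzvvlEE ⇒ vvvlzvvlzE ⇒ vvvlzvvlzvS ⇒ vvvlzvvlzvl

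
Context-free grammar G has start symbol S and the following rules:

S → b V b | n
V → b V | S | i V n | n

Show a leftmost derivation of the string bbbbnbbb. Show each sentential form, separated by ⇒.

S ⇒ bVb   [S → b V b]
bVb ⇒ bSb   [V → S]
bSb ⇒ bbVbb   [S → b V b]
bbVbb ⇒ bbSbb   [V → S]
bbSbb ⇒ bbbVbbb   [S → b V b]
bbbVbbb ⇒ bbbbVbbb   [V → b V]
bbbbVbbb ⇒ bbbbnbbb   [V → n]

S ⇒ bVb ⇒ bSb ⇒ bbVbb ⇒ bbSbb ⇒ bbbVbbb ⇒ bbbbVbbb ⇒ bbbbnbbb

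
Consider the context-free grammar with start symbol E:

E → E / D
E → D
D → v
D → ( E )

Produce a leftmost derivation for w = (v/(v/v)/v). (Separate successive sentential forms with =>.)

E => D => (E) => (E/D) => (E/D/D) => (D/D/D) => (v/D/D) => (v/(E)/D) => (v/(E/D)/D) => (v/(D/D)/D) => (v/(v/D)/D) => (v/(v/v)/D) => (v/(v/v)/v)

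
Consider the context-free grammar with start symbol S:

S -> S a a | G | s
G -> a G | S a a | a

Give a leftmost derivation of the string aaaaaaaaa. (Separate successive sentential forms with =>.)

S => G   [S -> G]
G => aG   [G -> a G]
aG => aaG   [G -> a G]
aaG => aaSaa   [G -> S a a]
aaSaa => aaSaaaa   [S -> S a a]
aaSaaaa => aaGaaaa   [S -> G]
aaGaaaa => aaSaaaaaa   [G -> S a a]
aaSaaaaaa => aaGaaaaaa   [S -> G]
aaGaaaaaa => aaaaaaaaa   [G -> a]

S=>G=>aG=>aaG=>aaSaa=>aaSaaaa=>aaGaaaa=>aaSaaaaaa=>aaGaaaaaa=>aaaaaaaaa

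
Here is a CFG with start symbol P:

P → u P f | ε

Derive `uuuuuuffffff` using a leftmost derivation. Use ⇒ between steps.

P ⇒ uPf ⇒ uuPff ⇒ uuuPfff ⇒ uuuuPffff ⇒ uuuuuPfffff ⇒ uuuuuuPffffff ⇒ uuuuuuffffff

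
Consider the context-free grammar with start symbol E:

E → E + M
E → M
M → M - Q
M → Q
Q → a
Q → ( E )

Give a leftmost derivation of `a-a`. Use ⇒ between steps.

E ⇒ M ⇒ M-Q ⇒ Q-Q ⇒ a-Q ⇒ a-a

E ⇒ M   [E → M]
M ⇒ M-Q   [M → M - Q]
M-Q ⇒ Q-Q   [M → Q]
Q-Q ⇒ a-Q   [Q → a]
a-Q ⇒ a-a   [Q → a]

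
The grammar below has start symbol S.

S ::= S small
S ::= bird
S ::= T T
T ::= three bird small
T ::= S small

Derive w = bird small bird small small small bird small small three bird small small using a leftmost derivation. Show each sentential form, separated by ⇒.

S ⇒ T T ⇒ S small T ⇒ bird small T ⇒ bird small S small ⇒ bird small T T small ⇒ bird small S small T small ⇒ bird small T T small T small ⇒ bird small S small T small T small ⇒ bird small S small small T small T small ⇒ bird small S small small small T small T small ⇒ bird small bird small small small T small T small ⇒ bird small bird small small small S small small T small ⇒ bird small bird small small small bird small small T small ⇒ bird small bird small small small bird small small three bird small small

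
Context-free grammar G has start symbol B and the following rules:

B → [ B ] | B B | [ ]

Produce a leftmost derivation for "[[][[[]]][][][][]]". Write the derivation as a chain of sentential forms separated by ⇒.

B ⇒ [B] ⇒ [BB] ⇒ [BBB] ⇒ [BBBB] ⇒ [BBBBB] ⇒ [[]BBBB] ⇒ [[][B]BBB] ⇒ [[][[B]]BBB] ⇒ [[][[[]]]BBB] ⇒ [[][[[]]][]BB] ⇒ [[][[[]]][][]B] ⇒ [[][[[]]][][]BB] ⇒ [[][[[]]][][][]B] ⇒ [[][[[]]][][][][]]

B ⇒ [B]   [B → [ B ]]
[B] ⇒ [BB]   [B → B B]
[BB] ⇒ [BBB]   [B → B B]
[BBB] ⇒ [BBBB]   [B → B B]
[BBBB] ⇒ [BBBBB]   [B → B B]
[BBBBB] ⇒ [[]BBBB]   [B → [ ]]
[[]BBBB] ⇒ [[][B]BBB]   [B → [ B ]]
[[][B]BBB] ⇒ [[][[B]]BBB]   [B → [ B ]]
[[][[B]]BBB] ⇒ [[][[[]]]BBB]   [B → [ ]]
[[][[[]]]BBB] ⇒ [[][[[]]][]BB]   [B → [ ]]
[[][[[]]][]BB] ⇒ [[][[[]]][][]B]   [B → [ ]]
[[][[[]]][][]B] ⇒ [[][[[]]][][]BB]   [B → B B]
[[][[[]]][][]BB] ⇒ [[][[[]]][][][]B]   [B → [ ]]
[[][[[]]][][][]B] ⇒ [[][[[]]][][][][]]   [B → [ ]]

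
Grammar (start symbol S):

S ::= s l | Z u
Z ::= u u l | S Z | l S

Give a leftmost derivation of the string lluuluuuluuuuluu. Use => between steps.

S=>Zu=>lSu=>lZuu=>lSZuu=>lZuZuu=>llSuZuu=>llZuuZuu=>llSZuuZuu=>llZuZuuZuu=>lluuluZuuZuu=>lluuluuuluuZuu=>lluuluuuluuuuluu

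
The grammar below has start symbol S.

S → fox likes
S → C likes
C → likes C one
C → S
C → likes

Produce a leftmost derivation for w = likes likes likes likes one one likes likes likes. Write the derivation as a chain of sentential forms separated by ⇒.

S ⇒ C likes   [S → C likes]
C likes ⇒ S likes   [C → S]
S likes ⇒ C likes likes   [S → C likes]
C likes likes ⇒ S likes likes   [C → S]
S likes likes ⇒ C likes likes likes   [S → C likes]
C likes likes likes ⇒ likes C one likes likes likes   [C → likes C one]
likes C one likes likes likes ⇒ likes likes C one one likes likes likes   [C → likes C one]
likes likes C one one likes likes likes ⇒ likes likes S one one likes likes likes   [C → S]
likes likes S one one likes likes likes ⇒ likes likes C likes one one likes likes likes   [S → C likes]
likes likes C likes one one likes likes likes ⇒ likes likes likes likes one one likes likes likes   [C → likes]

S ⇒ C likes ⇒ S likes ⇒ C likes likes ⇒ S likes likes ⇒ C likes likes likes ⇒ likes C one likes likes likes ⇒ likes likes C one one likes likes likes ⇒ likes likes S one one likes likes likes ⇒ likes likes C likes one one likes likes likes ⇒ likes likes likes likes one one likes likes likes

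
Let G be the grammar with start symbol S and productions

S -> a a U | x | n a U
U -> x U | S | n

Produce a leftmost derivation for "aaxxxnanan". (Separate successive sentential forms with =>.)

S => aaU   [S -> a a U]
aaU => aaxU   [U -> x U]
aaxU => aaxxU   [U -> x U]
aaxxU => aaxxxU   [U -> x U]
aaxxxU => aaxxxS   [U -> S]
aaxxxS => aaxxxnaU   [S -> n a U]
aaxxxnaU => aaxxxnaS   [U -> S]
aaxxxnaS => aaxxxnanaU   [S -> n a U]
aaxxxnanaU => aaxxxnanan   [U -> n]

S => aaU => aaxU => aaxxU => aaxxxU => aaxxxS => aaxxxnaU => aaxxxnaS => aaxxxnanaU => aaxxxnanan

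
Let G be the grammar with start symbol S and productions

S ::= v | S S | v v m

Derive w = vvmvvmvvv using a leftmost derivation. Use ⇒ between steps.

S ⇒ SS ⇒ SSS ⇒ vvmSS ⇒ vvmSSS ⇒ vvmvvmSS ⇒ vvmvvmSSS ⇒ vvmvvmvSS ⇒ vvmvvmvvS ⇒ vvmvvmvvv

S ⇒ SS   [S ::= S S]
SS ⇒ SSS   [S ::= S S]
SSS ⇒ vvmSS   [S ::= v v m]
vvmSS ⇒ vvmSSS   [S ::= S S]
vvmSSS ⇒ vvmvvmSS   [S ::= v v m]
vvmvvmSS ⇒ vvmvvmSSS   [S ::= S S]
vvmvvmSSS ⇒ vvmvvmvSS   [S ::= v]
vvmvvmvSS ⇒ vvmvvmvvS   [S ::= v]
vvmvvmvvS ⇒ vvmvvmvvv   [S ::= v]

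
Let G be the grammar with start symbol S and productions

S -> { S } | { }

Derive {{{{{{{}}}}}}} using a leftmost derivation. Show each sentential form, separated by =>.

S => {S}   [S -> { S }]
{S} => {{S}}   [S -> { S }]
{{S}} => {{{S}}}   [S -> { S }]
{{{S}}} => {{{{S}}}}   [S -> { S }]
{{{{S}}}} => {{{{{S}}}}}   [S -> { S }]
{{{{{S}}}}} => {{{{{{S}}}}}}   [S -> { S }]
{{{{{{S}}}}}} => {{{{{{{}}}}}}}   [S -> { }]

S => {S} => {{S}} => {{{S}}} => {{{{S}}}} => {{{{{S}}}}} => {{{{{{S}}}}}} => {{{{{{{}}}}}}}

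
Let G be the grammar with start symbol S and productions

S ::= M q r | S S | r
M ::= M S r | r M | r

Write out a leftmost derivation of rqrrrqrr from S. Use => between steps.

S => SS => SSS => SSSS => MqrSSS => rqrSSS => rqrrSS => rqrrMqrS => rqrrrqrS => rqrrrqrr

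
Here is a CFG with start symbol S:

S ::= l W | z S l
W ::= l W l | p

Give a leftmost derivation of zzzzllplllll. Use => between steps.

S => zSl   [S ::= z S l]
zSl => zzSll   [S ::= z S l]
zzSll => zzzSlll   [S ::= z S l]
zzzSlll => zzzzSllll   [S ::= z S l]
zzzzSllll => zzzzlWllll   [S ::= l W]
zzzzlWllll => zzzzllWlllll   [W ::= l W l]
zzzzllWlllll => zzzzllplllll   [W ::= p]

S => zSl => zzSll => zzzSlll => zzzzSllll => zzzzlWllll => zzzzllWlllll => zzzzllplllll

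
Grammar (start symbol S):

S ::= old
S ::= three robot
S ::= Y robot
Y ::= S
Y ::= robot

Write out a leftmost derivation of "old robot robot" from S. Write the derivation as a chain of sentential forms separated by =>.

S => Y robot   [S ::= Y robot]
Y robot => S robot   [Y ::= S]
S robot => Y robot robot   [S ::= Y robot]
Y robot robot => S robot robot   [Y ::= S]
S robot robot => old robot robot   [S ::= old]

S => Y robot => S robot => Y robot robot => S robot robot => old robot robot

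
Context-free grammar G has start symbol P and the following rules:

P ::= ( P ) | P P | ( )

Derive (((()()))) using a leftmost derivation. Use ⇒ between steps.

P ⇒ (P) ⇒ ((P)) ⇒ (((P))) ⇒ (((PP))) ⇒ (((()P))) ⇒ (((()())))

P ⇒ (P)   [P ::= ( P )]
(P) ⇒ ((P))   [P ::= ( P )]
((P)) ⇒ (((P)))   [P ::= ( P )]
(((P))) ⇒ (((PP)))   [P ::= P P]
(((PP))) ⇒ (((()P)))   [P ::= ( )]
(((()P))) ⇒ (((()())))   [P ::= ( )]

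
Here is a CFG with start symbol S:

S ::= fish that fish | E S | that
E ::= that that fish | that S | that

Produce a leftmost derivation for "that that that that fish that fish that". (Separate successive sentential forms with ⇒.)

S ⇒ E S   [S ::= E S]
E S ⇒ that S S   [E ::= that S]
that S S ⇒ that E S S   [S ::= E S]
that E S S ⇒ that that S S   [E ::= that]
that that S S ⇒ that that E S S   [S ::= E S]
that that E S S ⇒ that that that S S S   [E ::= that S]
that that that S S S ⇒ that that that that S S   [S ::= that]
that that that that S S ⇒ that that that that fish that fish S   [S ::= fish that fish]
that that that that fish that fish S ⇒ that that that that fish that fish that   [S ::= that]

S ⇒ E S ⇒ that S S ⇒ that E S S ⇒ that that S S ⇒ that that E S S ⇒ that that that S S S ⇒ that that that that S S ⇒ that that that that fish that fish S ⇒ that that that that fish that fish that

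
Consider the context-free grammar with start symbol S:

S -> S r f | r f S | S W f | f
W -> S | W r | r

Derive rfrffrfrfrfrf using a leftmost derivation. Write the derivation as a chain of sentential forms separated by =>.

S => rfS => rfSWf => rfSrfWf => rfSWfrfWf => rfSrfWfrfWf => rfrfSrfWfrfWf => rfrffrfWfrfWf => rfrffrfrfrfWf => rfrffrfrfrfrf

S => rfS   [S -> r f S]
rfS => rfSWf   [S -> S W f]
rfSWf => rfSrfWf   [S -> S r f]
rfSrfWf => rfSWfrfWf   [S -> S W f]
rfSWfrfWf => rfSrfWfrfWf   [S -> S r f]
rfSrfWfrfWf => rfrfSrfWfrfWf   [S -> r f S]
rfrfSrfWfrfWf => rfrffrfWfrfWf   [S -> f]
rfrffrfWfrfWf => rfrffrfrfrfWf   [W -> r]
rfrffrfrfrfWf => rfrffrfrfrfrf   [W -> r]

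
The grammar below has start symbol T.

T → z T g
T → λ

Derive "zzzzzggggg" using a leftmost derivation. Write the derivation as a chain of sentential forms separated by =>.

T=>zTg=>zzTgg=>zzzTggg=>zzzzTgggg=>zzzzzTggggg=>zzzzzggggg

T => zTg   [T → z T g]
zTg => zzTgg   [T → z T g]
zzTgg => zzzTggg   [T → z T g]
zzzTggg => zzzzTgggg   [T → z T g]
zzzzTgggg => zzzzzTggggg   [T → z T g]
zzzzzTggggg => zzzzzggggg   [T → λ]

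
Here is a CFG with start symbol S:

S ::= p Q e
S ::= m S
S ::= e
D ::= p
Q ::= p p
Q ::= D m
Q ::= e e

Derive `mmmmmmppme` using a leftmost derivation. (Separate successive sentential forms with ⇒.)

S ⇒ mS ⇒ mmS ⇒ mmmS ⇒ mmmmS ⇒ mmmmmS ⇒ mmmmmmS ⇒ mmmmmmpQe ⇒ mmmmmmpDme ⇒ mmmmmmppme

S ⇒ mS   [S ::= m S]
mS ⇒ mmS   [S ::= m S]
mmS ⇒ mmmS   [S ::= m S]
mmmS ⇒ mmmmS   [S ::= m S]
mmmmS ⇒ mmmmmS   [S ::= m S]
mmmmmS ⇒ mmmmmmS   [S ::= m S]
mmmmmmS ⇒ mmmmmmpQe   [S ::= p Q e]
mmmmmmpQe ⇒ mmmmmmpDme   [Q ::= D m]
mmmmmmpDme ⇒ mmmmmmppme   [D ::= p]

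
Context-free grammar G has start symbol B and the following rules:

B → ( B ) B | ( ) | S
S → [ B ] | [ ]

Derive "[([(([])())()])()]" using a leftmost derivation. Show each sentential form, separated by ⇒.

B ⇒ S ⇒ [B] ⇒ [(B)B] ⇒ [(S)B] ⇒ [([B])B] ⇒ [([(B)B])B] ⇒ [([((B)B)B])B] ⇒ [([((S)B)B])B] ⇒ [([(([])B)B])B] ⇒ [([(([])())B])B] ⇒ [([(([])())()])B] ⇒ [([(([])())()])()]

B ⇒ S   [B → S]
S ⇒ [B]   [S → [ B ]]
[B] ⇒ [(B)B]   [B → ( B ) B]
[(B)B] ⇒ [(S)B]   [B → S]
[(S)B] ⇒ [([B])B]   [S → [ B ]]
[([B])B] ⇒ [([(B)B])B]   [B → ( B ) B]
[([(B)B])B] ⇒ [([((B)B)B])B]   [B → ( B ) B]
[([((B)B)B])B] ⇒ [([((S)B)B])B]   [B → S]
[([((S)B)B])B] ⇒ [([(([])B)B])B]   [S → [ ]]
[([(([])B)B])B] ⇒ [([(([])())B])B]   [B → ( )]
[([(([])())B])B] ⇒ [([(([])())()])B]   [B → ( )]
[([(([])())()])B] ⇒ [([(([])())()])()]   [B → ( )]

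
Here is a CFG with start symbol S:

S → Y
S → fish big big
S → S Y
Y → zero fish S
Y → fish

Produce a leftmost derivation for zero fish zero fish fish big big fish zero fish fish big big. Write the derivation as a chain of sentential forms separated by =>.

S => S Y => Y Y => zero fish S Y => zero fish Y Y => zero fish zero fish S Y => zero fish zero fish S Y Y => zero fish zero fish fish big big Y Y => zero fish zero fish fish big big fish Y => zero fish zero fish fish big big fish zero fish S => zero fish zero fish fish big big fish zero fish fish big big

S => S Y   [S → S Y]
S Y => Y Y   [S → Y]
Y Y => zero fish S Y   [Y → zero fish S]
zero fish S Y => zero fish Y Y   [S → Y]
zero fish Y Y => zero fish zero fish S Y   [Y → zero fish S]
zero fish zero fish S Y => zero fish zero fish S Y Y   [S → S Y]
zero fish zero fish S Y Y => zero fish zero fish fish big big Y Y   [S → fish big big]
zero fish zero fish fish big big Y Y => zero fish zero fish fish big big fish Y   [Y → fish]
zero fish zero fish fish big big fish Y => zero fish zero fish fish big big fish zero fish S   [Y → zero fish S]
zero fish zero fish fish big big fish zero fish S => zero fish zero fish fish big big fish zero fish fish big big   [S → fish big big]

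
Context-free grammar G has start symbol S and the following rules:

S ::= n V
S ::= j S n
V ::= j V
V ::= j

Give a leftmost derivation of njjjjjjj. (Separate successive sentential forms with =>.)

S=>nV=>njV=>njjV=>njjjV=>njjjjV=>njjjjjV=>njjjjjjV=>njjjjjjj

S => nV   [S ::= n V]
nV => njV   [V ::= j V]
njV => njjV   [V ::= j V]
njjV => njjjV   [V ::= j V]
njjjV => njjjjV   [V ::= j V]
njjjjV => njjjjjV   [V ::= j V]
njjjjjV => njjjjjjV   [V ::= j V]
njjjjjjV => njjjjjjj   [V ::= j]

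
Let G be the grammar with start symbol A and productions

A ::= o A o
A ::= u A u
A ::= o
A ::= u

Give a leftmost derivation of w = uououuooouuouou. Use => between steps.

A => uAu => uoAou => uouAuou => uouoAouou => uououAuouou => uououuAuuouou => uououuoAouuouou => uououuooouuouou

A => uAu   [A ::= u A u]
uAu => uoAou   [A ::= o A o]
uoAou => uouAuou   [A ::= u A u]
uouAuou => uouoAouou   [A ::= o A o]
uouoAouou => uououAuouou   [A ::= u A u]
uououAuouou => uououuAuuouou   [A ::= u A u]
uououuAuuouou => uououuoAouuouou   [A ::= o A o]
uououuoAouuouou => uououuooouuouou   [A ::= o]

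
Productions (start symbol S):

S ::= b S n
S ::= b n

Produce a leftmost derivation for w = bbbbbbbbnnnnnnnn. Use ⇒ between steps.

S ⇒ bSn   [S ::= b S n]
bSn ⇒ bbSnn   [S ::= b S n]
bbSnn ⇒ bbbSnnn   [S ::= b S n]
bbbSnnn ⇒ bbbbSnnnn   [S ::= b S n]
bbbbSnnnn ⇒ bbbbbSnnnnn   [S ::= b S n]
bbbbbSnnnnn ⇒ bbbbbbSnnnnnn   [S ::= b S n]
bbbbbbSnnnnnn ⇒ bbbbbbbSnnnnnnn   [S ::= b S n]
bbbbbbbSnnnnnnn ⇒ bbbbbbbbnnnnnnnn   [S ::= b n]

S ⇒ bSn ⇒ bbSnn ⇒ bbbSnnn ⇒ bbbbSnnnn ⇒ bbbbbSnnnnn ⇒ bbbbbbSnnnnnn ⇒ bbbbbbbSnnnnnnn ⇒ bbbbbbbbnnnnnnnn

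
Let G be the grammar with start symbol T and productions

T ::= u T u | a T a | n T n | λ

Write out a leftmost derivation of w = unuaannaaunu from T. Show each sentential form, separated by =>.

T=>uTu=>unTnu=>unuTunu=>unuaTaunu=>unuaaTaaunu=>unuaanTnaaunu=>unuaannaaunu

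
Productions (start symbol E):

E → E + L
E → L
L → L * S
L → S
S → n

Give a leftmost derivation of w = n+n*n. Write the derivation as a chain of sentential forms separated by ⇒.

E ⇒ E+L ⇒ L+L ⇒ S+L ⇒ n+L ⇒ n+L*S ⇒ n+S*S ⇒ n+n*S ⇒ n+n*n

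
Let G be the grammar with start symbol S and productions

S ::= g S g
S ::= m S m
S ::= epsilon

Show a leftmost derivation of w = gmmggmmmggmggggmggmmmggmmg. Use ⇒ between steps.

S ⇒ gSg   [S ::= g S g]
gSg ⇒ gmSmg   [S ::= m S m]
gmSmg ⇒ gmmSmmg   [S ::= m S m]
gmmSmmg ⇒ gmmgSgmmg   [S ::= g S g]
gmmgSgmmg ⇒ gmmggSggmmg   [S ::= g S g]
gmmggSggmmg ⇒ gmmggmSmggmmg   [S ::= m S m]
gmmggmSmggmmg ⇒ gmmggmmSmmggmmg   [S ::= m S m]
gmmggmmSmmggmmg ⇒ gmmggmmmSmmmggmmg   [S ::= m S m]
gmmggmmmSmmmggmmg ⇒ gmmggmmmgSgmmmggmmg   [S ::= g S g]
gmmggmmmgSgmmmggmmg ⇒ gmmggmmmggSggmmmggmmg   [S ::= g S g]
gmmggmmmggSggmmmggmmg ⇒ gmmggmmmggmSmggmmmggmmg   [S ::= m S m]
gmmggmmmggmSmggmmmggmmg ⇒ gmmggmmmggmgSgmggmmmggmmg   [S ::= g S g]
gmmggmmmggmgSgmggmmmggmmg ⇒ gmmggmmmggmggSggmggmmmggmmg   [S ::= g S g]
gmmggmmmggmggSggmggmmmggmmg ⇒ gmmggmmmggmggggmggmmmggmmg   [S ::= epsilon]

S ⇒ gSg ⇒ gmSmg ⇒ gmmSmmg ⇒ gmmgSgmmg ⇒ gmmggSggmmg ⇒ gmmggmSmggmmg ⇒ gmmggmmSmmggmmg ⇒ gmmggmmmSmmmggmmg ⇒ gmmggmmmgSgmmmggmmg ⇒ gmmggmmmggSggmmmggmmg ⇒ gmmggmmmggmSmggmmmggmmg ⇒ gmmggmmmggmgSgmggmmmggmmg ⇒ gmmggmmmggmggSggmggmmmggmmg ⇒ gmmggmmmggmggggmggmmmggmmg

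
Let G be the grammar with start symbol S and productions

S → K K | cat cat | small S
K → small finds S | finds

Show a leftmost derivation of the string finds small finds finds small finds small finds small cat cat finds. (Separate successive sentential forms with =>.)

S => K K => finds K => finds small finds S => finds small finds K K => finds small finds finds K => finds small finds finds small finds S => finds small finds finds small finds K K => finds small finds finds small finds small finds S K => finds small finds finds small finds small finds small S K => finds small finds finds small finds small finds small cat cat K => finds small finds finds small finds small finds small cat cat finds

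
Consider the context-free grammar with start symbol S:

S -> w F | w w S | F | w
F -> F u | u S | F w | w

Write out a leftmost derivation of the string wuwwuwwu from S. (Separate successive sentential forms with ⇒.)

S⇒wF⇒wFu⇒wuSu⇒wuwFu⇒wuwFwu⇒wuwFwwu⇒wuwFuwwu⇒wuwwuwwu

S ⇒ wF   [S -> w F]
wF ⇒ wFu   [F -> F u]
wFu ⇒ wuSu   [F -> u S]
wuSu ⇒ wuwFu   [S -> w F]
wuwFu ⇒ wuwFwu   [F -> F w]
wuwFwu ⇒ wuwFwwu   [F -> F w]
wuwFwwu ⇒ wuwFuwwu   [F -> F u]
wuwFuwwu ⇒ wuwwuwwu   [F -> w]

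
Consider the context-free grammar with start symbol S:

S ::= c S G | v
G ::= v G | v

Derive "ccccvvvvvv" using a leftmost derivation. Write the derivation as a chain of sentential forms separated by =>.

S => cSG => ccSGG => cccSGGG => ccccSGGGG => ccccvGGGG => ccccvvGGGG => ccccvvvGGG => ccccvvvvGG => ccccvvvvvG => ccccvvvvvv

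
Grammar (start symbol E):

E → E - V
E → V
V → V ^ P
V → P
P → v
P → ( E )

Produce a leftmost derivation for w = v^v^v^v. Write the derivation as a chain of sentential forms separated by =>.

E => V   [E → V]
V => V^P   [V → V ^ P]
V^P => V^P^P   [V → V ^ P]
V^P^P => V^P^P^P   [V → V ^ P]
V^P^P^P => P^P^P^P   [V → P]
P^P^P^P => v^P^P^P   [P → v]
v^P^P^P => v^v^P^P   [P → v]
v^v^P^P => v^v^v^P   [P → v]
v^v^v^P => v^v^v^v   [P → v]

E => V => V^P => V^P^P => V^P^P^P => P^P^P^P => v^P^P^P => v^v^P^P => v^v^v^P => v^v^v^v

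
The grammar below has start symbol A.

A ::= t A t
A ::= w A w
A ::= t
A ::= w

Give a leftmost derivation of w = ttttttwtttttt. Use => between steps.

A => tAt => ttAtt => tttAttt => ttttAtttt => tttttAttttt => ttttttAtttttt => ttttttwtttttt

A => tAt   [A ::= t A t]
tAt => ttAtt   [A ::= t A t]
ttAtt => tttAttt   [A ::= t A t]
tttAttt => ttttAtttt   [A ::= t A t]
ttttAtttt => tttttAttttt   [A ::= t A t]
tttttAttttt => ttttttAtttttt   [A ::= t A t]
ttttttAtttttt => ttttttwtttttt   [A ::= w]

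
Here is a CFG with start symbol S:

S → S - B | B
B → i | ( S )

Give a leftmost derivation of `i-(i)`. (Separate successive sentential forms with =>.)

S => S-B => B-B => i-B => i-(S) => i-(B) => i-(i)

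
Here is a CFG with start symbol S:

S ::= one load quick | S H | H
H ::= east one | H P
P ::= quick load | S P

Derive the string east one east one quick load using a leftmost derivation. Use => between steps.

S => S H   [S ::= S H]
S H => H H   [S ::= H]
H H => east one H   [H ::= east one]
east one H => east one H P   [H ::= H P]
east one H P => east one east one P   [H ::= east one]
east one east one P => east one east one quick load   [P ::= quick load]

S => S H => H H => east one H => east one H P => east one east one P => east one east one quick load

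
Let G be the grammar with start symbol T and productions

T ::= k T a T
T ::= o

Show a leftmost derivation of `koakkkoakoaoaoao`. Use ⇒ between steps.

T⇒kTaT⇒koaT⇒koakTaT⇒koakkTaTaT⇒koakkkTaTaTaT⇒koakkkoaTaTaT⇒koakkkoakTaTaTaT⇒koakkkoakoaTaTaT⇒koakkkoakoaoaTaT⇒koakkkoakoaoaoaT⇒koakkkoakoaoaoao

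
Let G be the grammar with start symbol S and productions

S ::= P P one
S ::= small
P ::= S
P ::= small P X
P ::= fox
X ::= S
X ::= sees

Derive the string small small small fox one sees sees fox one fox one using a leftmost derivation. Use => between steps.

S => P P one => S P one => P P one P one => small P X P one P one => small small P X X P one P one => small small S X X P one P one => small small P P one X X P one P one => small small S P one X X P one P one => small small small P one X X P one P one => small small small fox one X X P one P one => small small small fox one sees X P one P one => small small small fox one sees sees P one P one => small small small fox one sees sees fox one P one => small small small fox one sees sees fox one fox one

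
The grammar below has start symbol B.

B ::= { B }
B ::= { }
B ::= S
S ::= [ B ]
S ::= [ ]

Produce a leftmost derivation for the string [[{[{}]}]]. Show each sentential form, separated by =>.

B => S   [B ::= S]
S => [B]   [S ::= [ B ]]
[B] => [S]   [B ::= S]
[S] => [[B]]   [S ::= [ B ]]
[[B]] => [[{B}]]   [B ::= { B }]
[[{B}]] => [[{S}]]   [B ::= S]
[[{S}]] => [[{[B]}]]   [S ::= [ B ]]
[[{[B]}]] => [[{[{}]}]]   [B ::= { }]

B => S => [B] => [S] => [[B]] => [[{B}]] => [[{S}]] => [[{[B]}]] => [[{[{}]}]]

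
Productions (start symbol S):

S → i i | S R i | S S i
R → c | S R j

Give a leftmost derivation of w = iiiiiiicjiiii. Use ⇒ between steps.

S ⇒ SSi ⇒ SRiSi ⇒ iiRiSi ⇒ iiSRjiSi ⇒ iiSSiRjiSi ⇒ iiiiSiRjiSi ⇒ iiiiiiiRjiSi ⇒ iiiiiiicjiSi ⇒ iiiiiiicjiiii

S ⇒ SSi   [S → S S i]
SSi ⇒ SRiSi   [S → S R i]
SRiSi ⇒ iiRiSi   [S → i i]
iiRiSi ⇒ iiSRjiSi   [R → S R j]
iiSRjiSi ⇒ iiSSiRjiSi   [S → S S i]
iiSSiRjiSi ⇒ iiiiSiRjiSi   [S → i i]
iiiiSiRjiSi ⇒ iiiiiiiRjiSi   [S → i i]
iiiiiiiRjiSi ⇒ iiiiiiicjiSi   [R → c]
iiiiiiicjiSi ⇒ iiiiiiicjiiii   [S → i i]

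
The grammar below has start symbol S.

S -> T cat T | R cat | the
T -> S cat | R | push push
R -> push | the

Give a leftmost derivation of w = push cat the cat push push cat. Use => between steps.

S => T cat T => R cat T => push cat T => push cat S cat => push cat T cat T cat => push cat R cat T cat => push cat the cat T cat => push cat the cat push push cat

S => T cat T   [S -> T cat T]
T cat T => R cat T   [T -> R]
R cat T => push cat T   [R -> push]
push cat T => push cat S cat   [T -> S cat]
push cat S cat => push cat T cat T cat   [S -> T cat T]
push cat T cat T cat => push cat R cat T cat   [T -> R]
push cat R cat T cat => push cat the cat T cat   [R -> the]
push cat the cat T cat => push cat the cat push push cat   [T -> push push]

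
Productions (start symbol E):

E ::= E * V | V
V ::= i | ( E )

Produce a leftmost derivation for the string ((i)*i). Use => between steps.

E => V => (E) => (E*V) => (V*V) => ((E)*V) => ((V)*V) => ((i)*V) => ((i)*i)

E => V   [E ::= V]
V => (E)   [V ::= ( E )]
(E) => (E*V)   [E ::= E * V]
(E*V) => (V*V)   [E ::= V]
(V*V) => ((E)*V)   [V ::= ( E )]
((E)*V) => ((V)*V)   [E ::= V]
((V)*V) => ((i)*V)   [V ::= i]
((i)*V) => ((i)*i)   [V ::= i]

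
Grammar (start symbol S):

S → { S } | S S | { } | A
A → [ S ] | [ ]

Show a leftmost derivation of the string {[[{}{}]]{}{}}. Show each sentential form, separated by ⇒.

S ⇒ {S}   [S → { S }]
{S} ⇒ {SS}   [S → S S]
{SS} ⇒ {SSS}   [S → S S]
{SSS} ⇒ {ASS}   [S → A]
{ASS} ⇒ {[S]SS}   [A → [ S ]]
{[S]SS} ⇒ {[A]SS}   [S → A]
{[A]SS} ⇒ {[[S]]SS}   [A → [ S ]]
{[[S]]SS} ⇒ {[[SS]]SS}   [S → S S]
{[[SS]]SS} ⇒ {[[{}S]]SS}   [S → { }]
{[[{}S]]SS} ⇒ {[[{}{}]]SS}   [S → { }]
{[[{}{}]]SS} ⇒ {[[{}{}]]{}S}   [S → { }]
{[[{}{}]]{}S} ⇒ {[[{}{}]]{}{}}   [S → { }]

S ⇒ {S} ⇒ {SS} ⇒ {SSS} ⇒ {ASS} ⇒ {[S]SS} ⇒ {[A]SS} ⇒ {[[S]]SS} ⇒ {[[SS]]SS} ⇒ {[[{}S]]SS} ⇒ {[[{}{}]]SS} ⇒ {[[{}{}]]{}S} ⇒ {[[{}{}]]{}{}}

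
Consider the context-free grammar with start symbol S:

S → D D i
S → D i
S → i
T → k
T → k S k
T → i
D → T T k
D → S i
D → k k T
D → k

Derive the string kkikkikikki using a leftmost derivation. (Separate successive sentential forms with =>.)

S => DDi   [S → D D i]
DDi => TTkDi   [D → T T k]
TTkDi => kSkTkDi   [T → k S k]
kSkTkDi => kDDikTkDi   [S → D D i]
kDDikTkDi => kTTkDikTkDi   [D → T T k]
kTTkDikTkDi => kkTkDikTkDi   [T → k]
kkTkDikTkDi => kkikDikTkDi   [T → i]
kkikDikTkDi => kkikkikTkDi   [D → k]
kkikkikTkDi => kkikkikikDi   [T → i]
kkikkikikDi => kkikkikikki   [D → k]

S => DDi => TTkDi => kSkTkDi => kDDikTkDi => kTTkDikTkDi => kkTkDikTkDi => kkikDikTkDi => kkikkikTkDi => kkikkikikDi => kkikkikikki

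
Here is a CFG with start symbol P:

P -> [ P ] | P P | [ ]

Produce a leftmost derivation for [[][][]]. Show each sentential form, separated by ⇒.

P ⇒ [P] ⇒ [PP] ⇒ [PPP] ⇒ [[]PP] ⇒ [[][]P] ⇒ [[][][]]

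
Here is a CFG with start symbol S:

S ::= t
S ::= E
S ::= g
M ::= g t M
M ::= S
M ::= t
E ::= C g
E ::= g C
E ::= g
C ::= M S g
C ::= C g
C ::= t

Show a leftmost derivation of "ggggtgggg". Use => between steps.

S => E   [S ::= E]
E => gC   [E ::= g C]
gC => gMSg   [C ::= M S g]
gMSg => gSSg   [M ::= S]
gSSg => ggSg   [S ::= g]
ggSg => ggEg   [S ::= E]
ggEg => gggCg   [E ::= g C]
gggCg => gggMSgg   [C ::= M S g]
gggMSgg => ggggtMSgg   [M ::= g t M]
ggggtMSgg => ggggtSSgg   [M ::= S]
ggggtSSgg => ggggtgSgg   [S ::= g]
ggggtgSgg => ggggtgggg   [S ::= g]

S=>E=>gC=>gMSg=>gSSg=>ggSg=>ggEg=>gggCg=>gggMSgg=>ggggtMSgg=>ggggtSSgg=>ggggtgSgg=>ggggtgggg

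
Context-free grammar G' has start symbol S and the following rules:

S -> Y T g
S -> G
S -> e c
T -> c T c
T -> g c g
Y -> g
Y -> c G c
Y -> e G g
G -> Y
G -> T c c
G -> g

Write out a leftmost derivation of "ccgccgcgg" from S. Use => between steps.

S => YTg => cGcTg => cYcTg => ccGccTg => ccgccTg => ccgccgcgg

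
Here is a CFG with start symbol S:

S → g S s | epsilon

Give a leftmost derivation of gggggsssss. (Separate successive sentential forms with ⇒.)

S ⇒ gSs   [S → g S s]
gSs ⇒ ggSss   [S → g S s]
ggSss ⇒ gggSsss   [S → g S s]
gggSsss ⇒ ggggSssss   [S → g S s]
ggggSssss ⇒ gggggSsssss   [S → g S s]
gggggSsssss ⇒ gggggsssss   [S → epsilon]

S⇒gSs⇒ggSss⇒gggSsss⇒ggggSssss⇒gggggSsssss⇒gggggsssss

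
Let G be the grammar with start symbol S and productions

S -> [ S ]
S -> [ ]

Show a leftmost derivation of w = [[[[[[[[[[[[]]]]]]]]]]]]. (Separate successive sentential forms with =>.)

S => [S] => [[S]] => [[[S]]] => [[[[S]]]] => [[[[[S]]]]] => [[[[[[S]]]]]] => [[[[[[[S]]]]]]] => [[[[[[[[S]]]]]]]] => [[[[[[[[[S]]]]]]]]] => [[[[[[[[[[S]]]]]]]]]] => [[[[[[[[[[[S]]]]]]]]]]] => [[[[[[[[[[[[]]]]]]]]]]]]

S => [S]   [S -> [ S ]]
[S] => [[S]]   [S -> [ S ]]
[[S]] => [[[S]]]   [S -> [ S ]]
[[[S]]] => [[[[S]]]]   [S -> [ S ]]
[[[[S]]]] => [[[[[S]]]]]   [S -> [ S ]]
[[[[[S]]]]] => [[[[[[S]]]]]]   [S -> [ S ]]
[[[[[[S]]]]]] => [[[[[[[S]]]]]]]   [S -> [ S ]]
[[[[[[[S]]]]]]] => [[[[[[[[S]]]]]]]]   [S -> [ S ]]
[[[[[[[[S]]]]]]]] => [[[[[[[[[S]]]]]]]]]   [S -> [ S ]]
[[[[[[[[[S]]]]]]]]] => [[[[[[[[[[S]]]]]]]]]]   [S -> [ S ]]
[[[[[[[[[[S]]]]]]]]]] => [[[[[[[[[[[S]]]]]]]]]]]   [S -> [ S ]]
[[[[[[[[[[[S]]]]]]]]]]] => [[[[[[[[[[[[]]]]]]]]]]]]   [S -> [ ]]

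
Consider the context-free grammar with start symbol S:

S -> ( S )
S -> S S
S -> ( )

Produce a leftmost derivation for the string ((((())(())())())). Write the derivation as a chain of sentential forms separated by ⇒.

S ⇒ (S) ⇒ ((S)) ⇒ ((SS)) ⇒ (((S)S)) ⇒ (((SS)S)) ⇒ ((((S)S)S)) ⇒ ((((())S)S)) ⇒ ((((())SS)S)) ⇒ ((((())(S)S)S)) ⇒ ((((())(())S)S)) ⇒ ((((())(())())S)) ⇒ ((((())(())())()))

S ⇒ (S)   [S -> ( S )]
(S) ⇒ ((S))   [S -> ( S )]
((S)) ⇒ ((SS))   [S -> S S]
((SS)) ⇒ (((S)S))   [S -> ( S )]
(((S)S)) ⇒ (((SS)S))   [S -> S S]
(((SS)S)) ⇒ ((((S)S)S))   [S -> ( S )]
((((S)S)S)) ⇒ ((((())S)S))   [S -> ( )]
((((())S)S)) ⇒ ((((())SS)S))   [S -> S S]
((((())SS)S)) ⇒ ((((())(S)S)S))   [S -> ( S )]
((((())(S)S)S)) ⇒ ((((())(())S)S))   [S -> ( )]
((((())(())S)S)) ⇒ ((((())(())())S))   [S -> ( )]
((((())(())())S)) ⇒ ((((())(())())()))   [S -> ( )]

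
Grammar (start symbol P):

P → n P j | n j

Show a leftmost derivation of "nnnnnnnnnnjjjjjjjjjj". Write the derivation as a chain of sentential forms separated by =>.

P => nPj   [P → n P j]
nPj => nnPjj   [P → n P j]
nnPjj => nnnPjjj   [P → n P j]
nnnPjjj => nnnnPjjjj   [P → n P j]
nnnnPjjjj => nnnnnPjjjjj   [P → n P j]
nnnnnPjjjjj => nnnnnnPjjjjjj   [P → n P j]
nnnnnnPjjjjjj => nnnnnnnPjjjjjjj   [P → n P j]
nnnnnnnPjjjjjjj => nnnnnnnnPjjjjjjjj   [P → n P j]
nnnnnnnnPjjjjjjjj => nnnnnnnnnPjjjjjjjjj   [P → n P j]
nnnnnnnnnPjjjjjjjjj => nnnnnnnnnnjjjjjjjjjj   [P → n j]

P => nPj => nnPjj => nnnPjjj => nnnnPjjjj => nnnnnPjjjjj => nnnnnnPjjjjjj => nnnnnnnPjjjjjjj => nnnnnnnnPjjjjjjjj => nnnnnnnnnPjjjjjjjjj => nnnnnnnnnnjjjjjjjjjj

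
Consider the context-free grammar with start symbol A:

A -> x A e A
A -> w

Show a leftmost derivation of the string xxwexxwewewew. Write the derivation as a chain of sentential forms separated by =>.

A => xAeA => xxAeAeA => xxweAeA => xxwexAeAeA => xxwexxAeAeAeA => xxwexxweAeAeA => xxwexxweweAeA => xxwexxweweweA => xxwexxwewewew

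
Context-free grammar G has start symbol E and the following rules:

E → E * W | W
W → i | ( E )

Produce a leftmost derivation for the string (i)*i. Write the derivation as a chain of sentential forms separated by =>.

E => E*W => W*W => (E)*W => (W)*W => (i)*W => (i)*i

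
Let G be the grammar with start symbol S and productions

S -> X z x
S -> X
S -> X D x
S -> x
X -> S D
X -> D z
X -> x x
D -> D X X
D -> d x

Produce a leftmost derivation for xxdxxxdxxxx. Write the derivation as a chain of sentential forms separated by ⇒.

S ⇒ XDx ⇒ xxDx ⇒ xxDXXx ⇒ xxdxXXx ⇒ xxdxSDXx ⇒ xxdxXDXx ⇒ xxdxxxDXx ⇒ xxdxxxdxXx ⇒ xxdxxxdxxxx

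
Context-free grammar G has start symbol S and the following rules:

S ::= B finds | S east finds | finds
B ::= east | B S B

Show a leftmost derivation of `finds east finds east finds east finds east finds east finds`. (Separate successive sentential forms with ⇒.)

S ⇒ S east finds   [S ::= S east finds]
S east finds ⇒ S east finds east finds   [S ::= S east finds]
S east finds east finds ⇒ S east finds east finds east finds   [S ::= S east finds]
S east finds east finds east finds ⇒ S east finds east finds east finds east finds   [S ::= S east finds]
S east finds east finds east finds east finds ⇒ S east finds east finds east finds east finds east finds   [S ::= S east finds]
S east finds east finds east finds east finds east finds ⇒ finds east finds east finds east finds east finds east finds   [S ::= finds]

S ⇒ S east finds ⇒ S east finds east finds ⇒ S east finds east finds east finds ⇒ S east finds east finds east finds east finds ⇒ S east finds east finds east finds east finds east finds ⇒ finds east finds east finds east finds east finds east finds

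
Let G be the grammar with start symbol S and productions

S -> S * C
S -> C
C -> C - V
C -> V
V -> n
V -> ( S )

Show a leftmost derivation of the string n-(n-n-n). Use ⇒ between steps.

S ⇒ C ⇒ C-V ⇒ V-V ⇒ n-V ⇒ n-(S) ⇒ n-(C) ⇒ n-(C-V) ⇒ n-(C-V-V) ⇒ n-(V-V-V) ⇒ n-(n-V-V) ⇒ n-(n-n-V) ⇒ n-(n-n-n)

S ⇒ C   [S -> C]
C ⇒ C-V   [C -> C - V]
C-V ⇒ V-V   [C -> V]
V-V ⇒ n-V   [V -> n]
n-V ⇒ n-(S)   [V -> ( S )]
n-(S) ⇒ n-(C)   [S -> C]
n-(C) ⇒ n-(C-V)   [C -> C - V]
n-(C-V) ⇒ n-(C-V-V)   [C -> C - V]
n-(C-V-V) ⇒ n-(V-V-V)   [C -> V]
n-(V-V-V) ⇒ n-(n-V-V)   [V -> n]
n-(n-V-V) ⇒ n-(n-n-V)   [V -> n]
n-(n-n-V) ⇒ n-(n-n-n)   [V -> n]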